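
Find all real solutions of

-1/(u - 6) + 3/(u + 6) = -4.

Multiply both sides by (u - 6)(u + 6):
-(u + 6) + 3(u - 6) = -4(u - 6)(u + 6).
Expand and collect terms: -4u^2 - 2u + 168 = 0.
By the quadratic formula, u = (2 +/- sqrt(2692)) / -8, so u ~= -6.7356 or u ~= 6.2356.
Neither value makes a denominator zero (u != 6, u != -6), so both are valid.

u = -6.7356 or u = 6.2356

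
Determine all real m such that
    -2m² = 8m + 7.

m = -2.7071 or m = -1.2929

Rearrange to standard form: -2m² - 8m - 7 = 0.
Discriminant: (-8)² − 4·(-2)·(-7) = 8.
Quadratic formula: m = (8 ± √8) / (-4).
So m = -2 - √(2)/2 ≈ -2.7071 or m = -2 + √(2)/2 ≈ -1.2929.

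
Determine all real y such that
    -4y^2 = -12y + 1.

Rearrange to standard form: -4y^2 + 12y - 1 = 0.
Discriminant: (12)^2 - 4*(-4)*(-1) = 128.
Quadratic formula: y = (-12 +/- sqrt(128)) / (-8).
So y = 3/2 - sqrt(2) ~= 0.0858 or y = sqrt(2) + 3/2 ~= 2.9142.

y = 0.0858 or y = 2.9142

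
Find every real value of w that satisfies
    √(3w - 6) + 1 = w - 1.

Isolate the radical: √(3w - 6) = w - 2.
Square both sides: 3w - 6 = (w - 2)².
Expand and rearrange: w² - 7w + 10 = 0.
Solving gives w = 5 or w = 2.
Check each candidate in the original equation:
  w = 5: √(9) = 3, while w - 2 = 3 — valid.
  w = 2: √(0) = 0, while w - 2 = 0 — valid.

w = 2 or w = 5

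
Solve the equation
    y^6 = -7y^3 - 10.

Let u = y^3. The equation becomes u^2 + 7u + 10 = 0.
Factor: (u + 2)(u + 5) = 0, so u = -2 or u = -5.
y^3 = -2 gives y = -(2)^(1/3) ~= -1.2599.
y^3 = -5 gives y = -(5)^(1/3) ~= -1.71.

y = -1.71 or y = -1.2599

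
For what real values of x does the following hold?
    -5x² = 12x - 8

x = -2.9436 or x = 0.5436

Rearrange to standard form: -5x² - 12x + 8 = 0.
Discriminant: (-12)² − 4·(-5)·8 = 304.
Quadratic formula: x = (12 ± √304) / (-10).
So x = -2·√(19)/5 - 6/5 ≈ -2.9436 or x = -6/5 + 2·√(19)/5 ≈ 0.5436.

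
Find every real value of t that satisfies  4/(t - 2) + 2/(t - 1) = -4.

t = 0 or t = 1.5

Multiply both sides by (t - 2)(t - 1):
4(t - 1) + 2(t - 2) = -4(t - 2)(t - 1).
Expand and collect terms: -4t^2 + 6t = 0.
Factor or apply the quadratic formula: t = 0 or t = 1.5.
Neither value makes a denominator zero (t != 2, t != 1), so both are valid.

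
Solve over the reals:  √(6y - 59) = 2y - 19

y = 10 or y = 10.5

Square both sides: 6y - 59 = (2y - 19)².
Expand and rearrange: 4y² - 82y + 420 = 0.
Solving gives y = 10.5 or y = 10.
Check each candidate in the original equation:
  y = 10.5: √(4) = 2, while 2y - 19 = 2 — valid.
  y = 10: √(1) = 1, while 2y - 19 = 1 — valid.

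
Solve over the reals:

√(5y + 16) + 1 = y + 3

y = 4

Isolate the radical: √(5y + 16) = y + 2.
Square both sides: 5y + 16 = (y + 2)².
Expand and rearrange: y² - y - 12 = 0.
Solving gives y = 4 or y = -3.
Check each candidate in the original equation:
  y = 4: √(36) = 6, while y + 2 = 6 — valid.
  y = -3: √(1) = 1, while y + 2 = -1 — extraneous.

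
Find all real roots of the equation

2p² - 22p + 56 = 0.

p = 4 or p = 7

Factor: 2(p - 4)(p - 7) = 0.
So p = 4 or p = 7.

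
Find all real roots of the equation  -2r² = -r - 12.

r = -2.2122 or r = 2.7122

Rearrange to standard form: -2r² + r + 12 = 0.
Discriminant: (1)² − 4·(-2)·12 = 97.
Quadratic formula: r = (-1 ± √97) / (-4).
So r = 1/4 - √(97)/4 ≈ -2.2122 or r = 1/4 + √(97)/4 ≈ 2.7122.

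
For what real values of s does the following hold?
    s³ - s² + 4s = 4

s = 1

Rearrange: s³ - s² + 4s - 4 = 0.
Possible rational roots are divisors of -4. Testing s = 1 gives 0, so (s - 1) is a factor.
Divide: s³ - s² + 4s - 4 = (s - 1)(s² + 4).
The quadratic s² + 4 has discriminant -16 < 0, so no further real roots.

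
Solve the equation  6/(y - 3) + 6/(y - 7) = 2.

Multiply both sides by (y - 3)(y - 7):
6(y - 7) + 6(y - 3) = 2(y - 3)(y - 7).
Expand and collect terms: 2y² - 32y + 102 = 0.
By the quadratic formula, y = (32 ± √208) / 4, so y ≈ 11.6056 or y ≈ 4.3944.
Neither value makes a denominator zero (y ≠ 3, y ≠ 7), so both are valid.

y = 4.3944 or y = 11.6056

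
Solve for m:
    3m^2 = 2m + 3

m = -0.7208 or m = 1.3874

Rearrange to standard form: 3m^2 - 2m - 3 = 0.
Discriminant: (-2)^2 - 4*3*(-3) = 40.
Quadratic formula: m = (2 +/- sqrt(40)) / 6.
So m = 1/3 + sqrt(10)/3 ~= 1.3874 or m = 1/3 - sqrt(10)/3 ~= -0.7208.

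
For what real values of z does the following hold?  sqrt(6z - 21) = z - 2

Square both sides: 6z - 21 = (z - 2)^2.
Expand and rearrange: z^2 - 10z + 25 = 0.
This gives the repeated root z = 5.
Check in the original equation:
  z = 5: sqrt(9) = 3, while z - 2 = 3 — valid.

z = 5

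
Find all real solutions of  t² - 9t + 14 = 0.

t = 2 or t = 7

Factor: (t - 2)(t - 7) = 0.
So t = 2 or t = 7.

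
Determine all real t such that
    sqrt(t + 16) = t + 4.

t = 0

Square both sides: t + 16 = (t + 4)^2.
Expand and rearrange: t^2 + 7t = 0.
Solving gives t = 0 or t = -7.
Check each candidate in the original equation:
  t = 0: sqrt(16) = 4, while t + 4 = 4 — valid.
  t = -7: sqrt(9) = 3, while t + 4 = -3 — extraneous.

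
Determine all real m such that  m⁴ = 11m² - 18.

Let u = m². The equation becomes u² - 11u + 18 = 0.
Factor: (u - 9)(u - 2) = 0, so u = 9 or u = 2.
m² = 9 gives m = ±3.
m² = 2 gives m = ±√(2) ≈ ±1.4142.

m = -3 or m = -1.4142 or m = 1.4142 or m = 3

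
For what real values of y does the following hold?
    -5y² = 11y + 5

Rearrange to standard form: -5y² - 11y - 5 = 0.
Discriminant: (-11)² − 4·(-5)·(-5) = 21.
Quadratic formula: y = (11 ± √21) / (-10).
So y = -11/10 - √(21)/10 ≈ -1.5583 or y = -11/10 + √(21)/10 ≈ -0.6417.

y = -1.5583 or y = -0.6417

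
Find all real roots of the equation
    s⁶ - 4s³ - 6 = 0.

Let u = s³. The equation becomes u² - 4u - 6 = 0.
By the quadratic formula, u = 2 + √(10) or u = 2 - √(10).
s³ = 2 + √(10) gives s = ∛(2 + √(10)) ≈ 1.7283.
s³ = 2 - √(10) gives s = -∛(-2 + √(10)) ≈ -1.0514.

s = -1.0514 or s = 1.7283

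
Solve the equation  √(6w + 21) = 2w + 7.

Square both sides: 6w + 21 = (2w + 7)².
Expand and rearrange: 4w² + 22w + 28 = 0.
Solving gives w = -2 or w = -3.5.
Check each candidate in the original equation:
  w = -2: √(9) = 3, while 2w + 7 = 3 — valid.
  w = -3.5: √(0) = 0, while 2w + 7 = 0 — valid.

w = -3.5 or w = -2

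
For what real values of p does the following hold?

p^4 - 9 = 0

p = -1.7321 or p = 1.7321

Let u = p^2. The equation becomes u^2 - 9 = 0.
Factor: (u - 3)(u + 3) = 0, so u = 3 or u = -3.
p^2 = 3 gives p = +/-sqrt(3) ~= +/-1.7321.
p^2 = -3 < 0 has no real solution.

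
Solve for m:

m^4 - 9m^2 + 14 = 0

Let u = m^2. The equation becomes u^2 - 9u + 14 = 0.
Factor: (u - 7)(u - 2) = 0, so u = 7 or u = 2.
m^2 = 7 gives m = +/-sqrt(7) ~= +/-2.6458.
m^2 = 2 gives m = +/-sqrt(2) ~= +/-1.4142.

m = -2.6458 or m = -1.4142 or m = 1.4142 or m = 2.6458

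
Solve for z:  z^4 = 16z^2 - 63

z = -3 or z = -2.6458 or z = 2.6458 or z = 3

Let u = z^2. The equation becomes u^2 - 16u + 63 = 0.
Factor: (u - 7)(u - 9) = 0, so u = 7 or u = 9.
z^2 = 7 gives z = +/-sqrt(7) ~= +/-2.6458.
z^2 = 9 gives z = +/-3.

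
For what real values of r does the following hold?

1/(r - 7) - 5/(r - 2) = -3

r = 3.865 or r = 6.4684

Multiply both sides by (r - 7)(r - 2):
(r - 2) - 5(r - 7) = -3(r - 7)(r - 2).
Expand and collect terms: -3r^2 + 31r - 75 = 0.
By the quadratic formula, r = (-31 +/- sqrt(61)) / -6, so r ~= 3.865 or r ~= 6.4684.
Neither value makes a denominator zero (r != 7, r != 2), so both are valid.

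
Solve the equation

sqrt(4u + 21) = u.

Square both sides: 4u + 21 = (u)^2.
Expand and rearrange: u^2 - 4u - 21 = 0.
Solving gives u = 7 or u = -3.
Check each candidate in the original equation:
  u = 7: sqrt(49) = 7, while u = 7 — valid.
  u = -3: sqrt(9) = 3, while u = -3 — extraneous.

u = 7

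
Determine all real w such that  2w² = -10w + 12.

w = -6 or w = 1

Bring every term to one side: 2w² + 10w - 12 = 0.
Factor: 2(w - 1)(w + 6) = 0.
So w = 1 or w = -6.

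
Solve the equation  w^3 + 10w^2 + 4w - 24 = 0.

w = -9.2915 or w = -2 or w = 1.2915

Possible rational roots are divisors of -24. Testing w = -2 gives 0, so (w + 2) is a factor.
Divide: w^3 + 10w^2 + 4w - 24 = (w + 2)(w^2 + 8w - 12).
Apply the quadratic formula to w^2 + 8w - 12 = 0: w = (-8 +/- sqrt(112))/2, i.e. w ~= 1.2915 or w ~= -9.2915.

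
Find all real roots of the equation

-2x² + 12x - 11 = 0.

Discriminant: (12)² − 4·(-2)·(-11) = 56.
Quadratic formula: x = (-12 ± √56) / (-4).
So x = 3 - √(14)/2 ≈ 1.1292 or x = √(14)/2 + 3 ≈ 4.8708.

x = 1.1292 or x = 4.8708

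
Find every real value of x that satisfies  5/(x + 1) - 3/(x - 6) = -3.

Multiply both sides by (x + 1)(x - 6):
5(x - 6) - 3(x + 1) = -3(x + 1)(x - 6).
Expand and collect terms: -3x^2 + 13x + 51 = 0.
By the quadratic formula, x = (-13 +/- sqrt(781)) / -6, so x ~= -2.4911 or x ~= 6.8244.
Neither value makes a denominator zero (x != -1, x != 6), so both are valid.

x = -2.4911 or x = 6.8244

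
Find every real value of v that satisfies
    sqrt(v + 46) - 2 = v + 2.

Isolate the radical: sqrt(v + 46) = v + 4.
Square both sides: v + 46 = (v + 4)^2.
Expand and rearrange: v^2 + 7v - 30 = 0.
Solving gives v = 3 or v = -10.
Check each candidate in the original equation:
  v = 3: sqrt(49) = 7, while v + 4 = 7 — valid.
  v = -10: sqrt(36) = 6, while v + 4 = -6 — extraneous.

v = 3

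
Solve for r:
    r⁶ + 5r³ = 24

r = -2 or r = 1.4422

Let u = r³. The equation becomes u² + 5u - 24 = 0.
Factor: (u - 3)(u + 8) = 0, so u = 3 or u = -8.
r³ = 3 gives r = ∛(3) ≈ 1.4422.
r³ = -8 gives r = -2.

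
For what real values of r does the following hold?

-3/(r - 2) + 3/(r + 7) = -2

r = -8.3095 or r = 3.3095

Multiply both sides by (r - 2)(r + 7):
-3(r + 7) + 3(r - 2) = -2(r - 2)(r + 7).
Expand and collect terms: -2r² - 10r + 55 = 0.
By the quadratic formula, r = (10 ± √540) / -4, so r ≈ -8.3095 or r ≈ 3.3095.
Neither value makes a denominator zero (r ≠ 2, r ≠ -7), so both are valid.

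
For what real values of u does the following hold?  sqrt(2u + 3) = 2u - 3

u = 3

Square both sides: 2u + 3 = (2u - 3)^2.
Expand and rearrange: 4u^2 - 14u + 6 = 0.
Solving gives u = 3 or u = 0.5.
Check each candidate in the original equation:
  u = 3: sqrt(9) = 3, while 2u - 3 = 3 — valid.
  u = 0.5: sqrt(4) = 2, while 2u - 3 = -2 — extraneous.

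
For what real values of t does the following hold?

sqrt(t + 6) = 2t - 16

Square both sides: t + 6 = (2t - 16)^2.
Expand and rearrange: 4t^2 - 65t + 250 = 0.
Solving gives t = 10 or t = 6.25.
Check each candidate in the original equation:
  t = 10: sqrt(16) = 4, while 2t - 16 = 4 — valid.
  t = 6.25: sqrt(12.25) = 3.5, while 2t - 16 = -3.5 — extraneous.

t = 10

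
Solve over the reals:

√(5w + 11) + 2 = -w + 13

Isolate the radical: √(5w + 11) = -w + 11.
Square both sides: 5w + 11 = (-w + 11)².
Expand and rearrange: w² - 27w + 110 = 0.
Solving gives w = 22 or w = 5.
Check each candidate in the original equation:
  w = 22: √(121) = 11, while -w + 11 = -11 — extraneous.
  w = 5: √(36) = 6, while -w + 11 = 6 — valid.

w = 5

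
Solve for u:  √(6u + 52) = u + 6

Square both sides: 6u + 52 = (u + 6)².
Expand and rearrange: u² + 6u - 16 = 0.
Solving gives u = 2 or u = -8.
Check each candidate in the original equation:
  u = 2: √(64) = 8, while u + 6 = 8 — valid.
  u = -8: √(4) = 2, while u + 6 = -2 — extraneous.

u = 2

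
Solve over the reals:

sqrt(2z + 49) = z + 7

z = 0

Square both sides: 2z + 49 = (z + 7)^2.
Expand and rearrange: z^2 + 12z = 0.
Solving gives z = 0 or z = -12.
Check each candidate in the original equation:
  z = 0: sqrt(49) = 7, while z + 7 = 7 — valid.
  z = -12: sqrt(25) = 5, while z + 7 = -5 — extraneous.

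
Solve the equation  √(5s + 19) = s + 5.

s = -3 or s = -2

Square both sides: 5s + 19 = (s + 5)².
Expand and rearrange: s² + 5s + 6 = 0.
Solving gives s = -2 or s = -3.
Check each candidate in the original equation:
  s = -2: √(9) = 3, while s + 5 = 3 — valid.
  s = -3: √(4) = 2, while s + 5 = 2 — valid.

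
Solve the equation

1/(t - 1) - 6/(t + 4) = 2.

t = -6.8197 or t = 1.3197

Multiply both sides by (t - 1)(t + 4):
(t + 4) - 6(t - 1) = 2(t - 1)(t + 4).
Expand and collect terms: 2t^2 + 11t - 18 = 0.
By the quadratic formula, t = (-11 +/- sqrt(265)) / 4, so t ~= 1.3197 or t ~= -6.8197.
Neither value makes a denominator zero (t != 1, t != -4), so both are valid.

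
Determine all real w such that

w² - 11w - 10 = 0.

Discriminant: (-11)² − 4·1·(-10) = 161.
Quadratic formula: w = (11 ± √161) / 2.
So w = 11/2 + √(161)/2 ≈ 11.8443 or w = 11/2 - √(161)/2 ≈ -0.8443.

w = -0.8443 or w = 11.8443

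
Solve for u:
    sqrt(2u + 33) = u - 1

Square both sides: 2u + 33 = (u - 1)^2.
Expand and rearrange: u^2 - 4u - 32 = 0.
Solving gives u = 8 or u = -4.
Check each candidate in the original equation:
  u = 8: sqrt(49) = 7, while u - 1 = 7 — valid.
  u = -4: sqrt(25) = 5, while u - 1 = -5 — extraneous.

u = 8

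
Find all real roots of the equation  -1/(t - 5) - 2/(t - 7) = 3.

Multiply both sides by (t - 5)(t - 7):
-(t - 7) - 2(t - 5) = 3(t - 5)(t - 7).
Expand and collect terms: 3t² - 33t + 88 = 0.
By the quadratic formula, t = (33 ± √33) / 6, so t ≈ 6.4574 or t ≈ 4.5426.
Neither value makes a denominator zero (t ≠ 5, t ≠ 7), so both are valid.

t = 4.5426 or t = 6.4574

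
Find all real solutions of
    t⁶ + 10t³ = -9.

t = -2.0801 or t = -1

Let u = t³. The equation becomes u² + 10u + 9 = 0.
Factor: (u + 9)(u + 1) = 0, so u = -9 or u = -1.
t³ = -9 gives t = -∛(9) ≈ -2.0801.
t³ = -1 gives t = -1.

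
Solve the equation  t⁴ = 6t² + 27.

t = -3 or t = 3

Let u = t². The equation becomes u² - 6u - 27 = 0.
Factor: (u - 9)(u + 3) = 0, so u = 9 or u = -3.
t² = 9 gives t = ±3.
t² = -3 < 0 has no real solution.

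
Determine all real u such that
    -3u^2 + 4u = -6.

u = -0.8968 or u = 2.2301

Rearrange to standard form: -3u^2 + 4u + 6 = 0.
Discriminant: (4)^2 - 4*(-3)*6 = 88.
Quadratic formula: u = (-4 +/- sqrt(88)) / (-6).
So u = 2/3 - sqrt(22)/3 ~= -0.8968 or u = 2/3 + sqrt(22)/3 ~= 2.2301.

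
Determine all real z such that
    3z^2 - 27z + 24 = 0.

Factor: 3(z - 1)(z - 8) = 0.
So z = 1 or z = 8.

z = 1 or z = 8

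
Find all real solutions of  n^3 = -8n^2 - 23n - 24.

Rearrange: n^3 + 8n^2 + 23n + 24 = 0.
Possible rational roots are divisors of 24. Testing n = -3 gives 0, so (n + 3) is a factor.
Divide: n^3 + 8n^2 + 23n + 24 = (n + 3)(n^2 + 5n + 8).
The quadratic n^2 + 5n + 8 has discriminant -7 < 0, so no further real roots.

n = -3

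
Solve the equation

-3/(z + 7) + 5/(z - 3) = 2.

z = -8.2268 or z = 5.2268

Multiply both sides by (z + 7)(z - 3):
-3(z - 3) + 5(z + 7) = 2(z + 7)(z - 3).
Expand and collect terms: 2z² + 6z - 86 = 0.
By the quadratic formula, z = (-6 ± √724) / 4, so z ≈ 5.2268 or z ≈ -8.2268.
Neither value makes a denominator zero (z ≠ -7, z ≠ 3), so both are valid.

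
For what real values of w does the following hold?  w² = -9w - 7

Rearrange to standard form: w² + 9w + 7 = 0.
Discriminant: (9)² − 4·1·7 = 53.
Quadratic formula: w = (-9 ± √53) / 2.
So w = -9/2 + √(53)/2 ≈ -0.8599 or w = -9/2 - √(53)/2 ≈ -8.1401.

w = -8.1401 or w = -0.8599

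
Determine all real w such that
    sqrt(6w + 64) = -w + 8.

w = 0

Square both sides: 6w + 64 = (-w + 8)^2.
Expand and rearrange: w^2 - 22w = 0.
Solving gives w = 22 or w = 0.
Check each candidate in the original equation:
  w = 22: sqrt(196) = 14, while -w + 8 = -14 — extraneous.
  w = 0: sqrt(64) = 8, while -w + 8 = 8 — valid.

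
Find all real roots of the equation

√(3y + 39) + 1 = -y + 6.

y = -1

Isolate the radical: √(3y + 39) = -y + 5.
Square both sides: 3y + 39 = (-y + 5)².
Expand and rearrange: y² - 13y - 14 = 0.
Solving gives y = 14 or y = -1.
Check each candidate in the original equation:
  y = 14: √(81) = 9, while -y + 5 = -9 — extraneous.
  y = -1: √(36) = 6, while -y + 5 = 6 — valid.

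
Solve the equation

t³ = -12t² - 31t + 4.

t = -8.1231 or t = -4 or t = 0.1231

Rearrange: t³ + 12t² + 31t - 4 = 0.
Possible rational roots are divisors of -4. Testing t = -4 gives 0, so (t + 4) is a factor.
Divide: t³ + 12t² + 31t - 4 = (t + 4)(t² + 8t - 1).
Apply the quadratic formula to t² + 8t - 1 = 0: t = (-8 ± √68)/2, i.e. t ≈ 0.1231 or t ≈ -8.1231.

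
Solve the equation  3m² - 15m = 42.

Bring every term to one side: 3m² - 15m - 42 = 0.
Factor: 3(m + 2)(m - 7) = 0.
So m = -2 or m = 7.

m = -2 or m = 7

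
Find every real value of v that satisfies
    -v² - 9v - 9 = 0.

v = -7.8541 or v = -1.1459

Discriminant: (-9)² − 4·(-1)·(-9) = 45.
Quadratic formula: v = (9 ± √45) / (-2).
So v = -9/2 - 3·√(5)/2 ≈ -7.8541 or v = -9/2 + 3·√(5)/2 ≈ -1.1459.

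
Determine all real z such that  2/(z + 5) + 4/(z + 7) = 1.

z = -5.8284 or z = -0.1716

Multiply both sides by (z + 5)(z + 7):
2(z + 7) + 4(z + 5) = (z + 5)(z + 7).
Expand and collect terms: z² + 6z + 1 = 0.
By the quadratic formula, z = (-6 ± √32) / 2, so z ≈ -0.1716 or z ≈ -5.8284.
Neither value makes a denominator zero (z ≠ -5, z ≠ -7), so both are valid.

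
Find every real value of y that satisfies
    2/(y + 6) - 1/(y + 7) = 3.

y = -7.2153 or y = -5.4514

Multiply both sides by (y + 6)(y + 7):
2(y + 7) - (y + 6) = 3(y + 6)(y + 7).
Expand and collect terms: 3y^2 + 38y + 118 = 0.
By the quadratic formula, y = (-38 +/- sqrt(28)) / 6, so y ~= -5.4514 or y ~= -7.2153.
Neither value makes a denominator zero (y != -6, y != -7), so both are valid.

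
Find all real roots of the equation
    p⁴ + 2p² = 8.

p = -1.4142 or p = 1.4142

Let u = p². The equation becomes u² + 2u - 8 = 0.
Factor: (u + 4)(u - 2) = 0, so u = -4 or u = 2.
p² = -4 < 0 has no real solution.
p² = 2 gives p = ±√(2) ≈ ±1.4142.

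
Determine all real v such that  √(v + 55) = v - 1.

v = 9

Square both sides: v + 55 = (v - 1)².
Expand and rearrange: v² - 3v - 54 = 0.
Solving gives v = 9 or v = -6.
Check each candidate in the original equation:
  v = 9: √(64) = 8, while v - 1 = 8 — valid.
  v = -6: √(49) = 7, while v - 1 = -7 — extraneous.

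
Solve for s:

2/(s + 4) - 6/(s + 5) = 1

Multiply both sides by (s + 4)(s + 5):
2(s + 5) - 6(s + 4) = (s + 4)(s + 5).
Expand and collect terms: s^2 + 13s + 34 = 0.
By the quadratic formula, s = (-13 +/- sqrt(33)) / 2, so s ~= -3.6277 or s ~= -9.3723.
Neither value makes a denominator zero (s != -4, s != -5), so both are valid.

s = -9.3723 or s = -3.6277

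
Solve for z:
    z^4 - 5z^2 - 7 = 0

z = -2.4779 or z = 2.4779

Let u = z^2. The equation becomes u^2 - 5u - 7 = 0.
By the quadratic formula, u = 5/2 + sqrt(53)/2 or u = 5/2 - sqrt(53)/2.
z^2 = 5/2 + sqrt(53)/2 gives z = +/-sqrt(5/2 + sqrt(53)/2) ~= +/-2.4779.
z^2 = 5/2 - sqrt(53)/2 < 0 has no real solution.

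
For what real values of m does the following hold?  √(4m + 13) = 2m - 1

m = 3

Square both sides: 4m + 13 = (2m - 1)².
Expand and rearrange: 4m² - 8m - 12 = 0.
Solving gives m = 3 or m = -1.
Check each candidate in the original equation:
  m = 3: √(25) = 5, while 2m - 1 = 5 — valid.
  m = -1: √(9) = 3, while 2m - 1 = -3 — extraneous.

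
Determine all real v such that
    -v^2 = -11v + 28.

Bring every term to one side: -v^2 + 11v - 28 = 0.
Factor: -1(v - 4)(v - 7) = 0.
So v = 4 or v = 7.

v = 4 or v = 7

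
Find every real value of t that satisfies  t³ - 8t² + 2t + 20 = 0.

t = -1.3589 or t = 2 or t = 7.3589

Possible rational roots are divisors of 20. Testing t = 2 gives 0, so (t - 2) is a factor.
Divide: t³ - 8t² + 2t + 20 = (t - 2)(t² - 6t - 10).
Apply the quadratic formula to t² - 6t - 10 = 0: t = (6 ± √76)/2, i.e. t ≈ 7.3589 or t ≈ -1.3589.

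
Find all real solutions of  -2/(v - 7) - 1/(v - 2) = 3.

Multiply both sides by (v - 7)(v - 2):
-2(v - 2) - (v - 7) = 3(v - 7)(v - 2).
Expand and collect terms: 3v^2 - 24v + 31 = 0.
By the quadratic formula, v = (24 +/- sqrt(204)) / 6, so v ~= 6.3805 or v ~= 1.6195.
Neither value makes a denominator zero (v != 7, v != 2), so both are valid.

v = 1.6195 or v = 6.3805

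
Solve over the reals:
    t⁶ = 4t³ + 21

Let u = t³. The equation becomes u² - 4u - 21 = 0.
Factor: (u + 3)(u - 7) = 0, so u = -3 or u = 7.
t³ = -3 gives t = -∛(3) ≈ -1.4422.
t³ = 7 gives t = ∛(7) ≈ 1.9129.

t = -1.4422 or t = 1.9129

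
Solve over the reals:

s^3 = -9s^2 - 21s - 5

s = -5 or s = -3.7321 or s = -0.2679

Rearrange: s^3 + 9s^2 + 21s + 5 = 0.
Possible rational roots are divisors of 5. Testing s = -5 gives 0, so (s + 5) is a factor.
Divide: s^3 + 9s^2 + 21s + 5 = (s + 5)(s^2 + 4s + 1).
Apply the quadratic formula to s^2 + 4s + 1 = 0: s = (-4 +/- sqrt(12))/2, i.e. s ~= -0.2679 or s ~= -3.7321.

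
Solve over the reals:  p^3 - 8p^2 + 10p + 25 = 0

Possible rational roots are divisors of 25. Testing p = 5 gives 0, so (p - 5) is a factor.
Divide: p^3 - 8p^2 + 10p + 25 = (p - 5)(p^2 - 3p - 5).
Apply the quadratic formula to p^2 - 3p - 5 = 0: p = (3 +/- sqrt(29))/2, i.e. p ~= 4.1926 or p ~= -1.1926.

p = -1.1926 or p = 4.1926 or p = 5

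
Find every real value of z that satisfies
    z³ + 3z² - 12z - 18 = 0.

Possible rational roots are divisors of -18. Testing z = 3 gives 0, so (z - 3) is a factor.
Divide: z³ + 3z² - 12z - 18 = (z - 3)(z² + 6z + 6).
Apply the quadratic formula to z² + 6z + 6 = 0: z = (-6 ± √12)/2, i.e. z ≈ -1.2679 or z ≈ -4.7321.

z = -4.7321 or z = -1.2679 or z = 3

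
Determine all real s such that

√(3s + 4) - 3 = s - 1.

s = -1 or s = 0

Isolate the radical: √(3s + 4) = s + 2.
Square both sides: 3s + 4 = (s + 2)².
Expand and rearrange: s² + s = 0.
Solving gives s = 0 or s = -1.
Check each candidate in the original equation:
  s = 0: √(4) = 2, while s + 2 = 2 — valid.
  s = -1: √(1) = 1, while s + 2 = 1 — valid.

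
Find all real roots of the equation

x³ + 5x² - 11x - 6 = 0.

x = -6.5414 or x = -0.4586 or x = 2

Possible rational roots are divisors of -6. Testing x = 2 gives 0, so (x - 2) is a factor.
Divide: x³ + 5x² - 11x - 6 = (x - 2)(x² + 7x + 3).
Apply the quadratic formula to x² + 7x + 3 = 0: x = (-7 ± √37)/2, i.e. x ≈ -0.4586 or x ≈ -6.5414.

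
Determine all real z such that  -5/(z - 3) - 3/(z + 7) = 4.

Multiply both sides by (z - 3)(z + 7):
-5(z + 7) - 3(z - 3) = 4(z - 3)(z + 7).
Expand and collect terms: 4z^2 + 24z - 58 = 0.
By the quadratic formula, z = (-24 +/- sqrt(1504)) / 8, so z ~= 1.8477 or z ~= -7.8477.
Neither value makes a denominator zero (z != 3, z != -7), so both are valid.

z = -7.8477 or z = 1.8477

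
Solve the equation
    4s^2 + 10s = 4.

s = -2.8508 or s = 0.3508

Rearrange to standard form: 4s^2 + 10s - 4 = 0.
Discriminant: (10)^2 - 4*4*(-4) = 164.
Quadratic formula: s = (-10 +/- sqrt(164)) / 8.
So s = -5/4 + sqrt(41)/4 ~= 0.3508 or s = -sqrt(41)/4 - 5/4 ~= -2.8508.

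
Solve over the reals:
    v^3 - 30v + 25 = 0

Possible rational roots are divisors of 25. Testing v = 5 gives 0, so (v - 5) is a factor.
Divide: v^3 - 30v + 25 = (v - 5)(v^2 + 5v - 5).
Apply the quadratic formula to v^2 + 5v - 5 = 0: v = (-5 +/- sqrt(45))/2, i.e. v ~= 0.8541 or v ~= -5.8541.

v = -5.8541 or v = 0.8541 or v = 5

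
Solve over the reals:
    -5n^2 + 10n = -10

Rearrange to standard form: -5n^2 + 10n + 10 = 0.
Discriminant: (10)^2 - 4*(-5)*10 = 300.
Quadratic formula: n = (-10 +/- sqrt(300)) / (-10).
So n = 1 - sqrt(3) ~= -0.7321 or n = 1 + sqrt(3) ~= 2.7321.

n = -0.7321 or n = 2.7321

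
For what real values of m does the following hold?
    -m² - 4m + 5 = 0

m = -5 or m = 1

Factor: -1(m + 5)(m - 1) = 0.
So m = -5 or m = 1.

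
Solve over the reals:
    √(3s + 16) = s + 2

Square both sides: 3s + 16 = (s + 2)².
Expand and rearrange: s² + s - 12 = 0.
Solving gives s = 3 or s = -4.
Check each candidate in the original equation:
  s = 3: √(25) = 5, while s + 2 = 5 — valid.
  s = -4: √(4) = 2, while s + 2 = -2 — extraneous.

s = 3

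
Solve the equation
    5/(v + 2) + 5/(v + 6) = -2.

Multiply both sides by (v + 2)(v + 6):
5(v + 6) + 5(v + 2) = -2(v + 2)(v + 6).
Expand and collect terms: -2v^2 - 26v - 64 = 0.
By the quadratic formula, v = (26 +/- sqrt(164)) / -4, so v ~= -9.7016 or v ~= -3.2984.
Neither value makes a denominator zero (v != -2, v != -6), so both are valid.

v = -9.7016 or v = -3.2984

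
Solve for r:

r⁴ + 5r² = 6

Let u = r². The equation becomes u² + 5u - 6 = 0.
Factor: (u - 1)(u + 6) = 0, so u = 1 or u = -6.
r² = 1 gives r = ±1.
r² = -6 < 0 has no real solution.

r = -1 or r = 1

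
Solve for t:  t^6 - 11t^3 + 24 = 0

t = 1.4422 or t = 2

Let u = t^3. The equation becomes u^2 - 11u + 24 = 0.
Factor: (u - 8)(u - 3) = 0, so u = 8 or u = 3.
t^3 = 8 gives t = 2.
t^3 = 3 gives t = (3)^(1/3) ~= 1.4422.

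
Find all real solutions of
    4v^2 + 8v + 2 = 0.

Discriminant: (8)^2 - 4*4*2 = 32.
Quadratic formula: v = (-8 +/- sqrt(32)) / 8.
So v = -1 + sqrt(2)/2 ~= -0.2929 or v = -1 - sqrt(2)/2 ~= -1.7071.

v = -1.7071 or v = -0.2929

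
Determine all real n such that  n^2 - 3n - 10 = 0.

n = -2 or n = 5

Factor: (n + 2)(n - 5) = 0.
So n = -2 or n = 5.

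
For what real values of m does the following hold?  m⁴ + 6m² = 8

m = -1.0598 or m = 1.0598

Let u = m². The equation becomes u² + 6u - 8 = 0.
By the quadratic formula, u = -3 + √(17) or u = -√(17) - 3.
m² = -3 + √(17) gives m = ±√(-3 + √(17)) ≈ ±1.0598.
m² = -√(17) - 3 < 0 has no real solution.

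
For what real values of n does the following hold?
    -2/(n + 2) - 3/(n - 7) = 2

Multiply both sides by (n + 2)(n - 7):
-2(n - 7) - 3(n + 2) = 2(n + 2)(n - 7).
Expand and collect terms: 2n^2 - 5n - 36 = 0.
By the quadratic formula, n = (5 +/- sqrt(313)) / 4, so n ~= 5.673 or n ~= -3.173.
Neither value makes a denominator zero (n != -2, n != 7), so both are valid.

n = -3.173 or n = 5.673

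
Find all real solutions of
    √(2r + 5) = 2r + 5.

Square both sides: 2r + 5 = (2r + 5)².
Expand and rearrange: 4r² + 18r + 20 = 0.
Solving gives r = -2 or r = -2.5.
Check each candidate in the original equation:
  r = -2: √(1) = 1, while 2r + 5 = 1 — valid.
  r = -2.5: √(0) = 0, while 2r + 5 = 0 — valid.

r = -2.5 or r = -2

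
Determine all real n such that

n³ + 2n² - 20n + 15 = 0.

Possible rational roots are divisors of 15. Testing n = 3 gives 0, so (n - 3) is a factor.
Divide: n³ + 2n² - 20n + 15 = (n - 3)(n² + 5n - 5).
Apply the quadratic formula to n² + 5n - 5 = 0: n = (-5 ± √45)/2, i.e. n ≈ 0.8541 or n ≈ -5.8541.

n = -5.8541 or n = 0.8541 or n = 3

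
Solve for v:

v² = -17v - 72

v = -9 or v = -8

Bring every term to one side: v² + 17v + 72 = 0.
Factor: (v + 9)(v + 8) = 0.
So v = -9 or v = -8.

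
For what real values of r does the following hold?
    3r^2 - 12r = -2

r = 0.1743 or r = 3.8257

Rearrange to standard form: 3r^2 - 12r + 2 = 0.
Discriminant: (-12)^2 - 4*3*2 = 120.
Quadratic formula: r = (12 +/- sqrt(120)) / 6.
So r = sqrt(30)/3 + 2 ~= 3.8257 or r = 2 - sqrt(30)/3 ~= 0.1743.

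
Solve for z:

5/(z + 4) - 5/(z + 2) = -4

z = -4.8708 or z = -1.1292

Multiply both sides by (z + 4)(z + 2):
5(z + 2) - 5(z + 4) = -4(z + 4)(z + 2).
Expand and collect terms: -4z² - 24z - 22 = 0.
By the quadratic formula, z = (24 ± √224) / -8, so z ≈ -4.8708 or z ≈ -1.1292.
Neither value makes a denominator zero (z ≠ -4, z ≠ -2), so both are valid.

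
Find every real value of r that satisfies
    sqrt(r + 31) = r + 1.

r = 5

Square both sides: r + 31 = (r + 1)^2.
Expand and rearrange: r^2 + r - 30 = 0.
Solving gives r = 5 or r = -6.
Check each candidate in the original equation:
  r = 5: sqrt(36) = 6, while r + 1 = 6 — valid.
  r = -6: sqrt(25) = 5, while r + 1 = -5 — extraneous.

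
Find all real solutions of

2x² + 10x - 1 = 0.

x = -5.0981 or x = 0.0981

Discriminant: (10)² − 4·2·(-1) = 108.
Quadratic formula: x = (-10 ± √108) / 4.
So x = -5/2 + 3·√(3)/2 ≈ 0.0981 or x = -3·√(3)/2 - 5/2 ≈ -5.0981.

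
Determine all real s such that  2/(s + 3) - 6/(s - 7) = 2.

Multiply both sides by (s + 3)(s - 7):
2(s - 7) - 6(s + 3) = 2(s + 3)(s - 7).
Expand and collect terms: 2s^2 - 4s - 10 = 0.
By the quadratic formula, s = (4 +/- sqrt(96)) / 4, so s ~= 3.4495 or s ~= -1.4495.
Neither value makes a denominator zero (s != -3, s != 7), so both are valid.

s = -1.4495 or s = 3.4495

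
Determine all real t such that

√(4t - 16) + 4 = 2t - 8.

t = 8

Isolate the radical: √(4t - 16) = 2t - 12.
Square both sides: 4t - 16 = (2t - 12)².
Expand and rearrange: 4t² - 52t + 160 = 0.
Solving gives t = 8 or t = 5.
Check each candidate in the original equation:
  t = 8: √(16) = 4, while 2t - 12 = 4 — valid.
  t = 5: √(4) = 2, while 2t - 12 = -2 — extraneous.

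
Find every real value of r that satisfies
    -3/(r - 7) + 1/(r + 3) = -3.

Multiply both sides by (r - 7)(r + 3):
-3(r + 3) + (r - 7) = -3(r - 7)(r + 3).
Expand and collect terms: -3r^2 + 14r + 79 = 0.
By the quadratic formula, r = (-14 +/- sqrt(1144)) / -6, so r ~= -3.3038 or r ~= 7.9705.
Neither value makes a denominator zero (r != 7, r != -3), so both are valid.

r = -3.3038 or r = 7.9705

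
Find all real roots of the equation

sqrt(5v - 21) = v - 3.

v = 5 or v = 6

Square both sides: 5v - 21 = (v - 3)^2.
Expand and rearrange: v^2 - 11v + 30 = 0.
Solving gives v = 6 or v = 5.
Check each candidate in the original equation:
  v = 6: sqrt(9) = 3, while v - 3 = 3 — valid.
  v = 5: sqrt(4) = 2, while v - 3 = 2 — valid.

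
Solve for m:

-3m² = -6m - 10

Rearrange to standard form: -3m² + 6m + 10 = 0.
Discriminant: (6)² − 4·(-3)·10 = 156.
Quadratic formula: m = (-6 ± √156) / (-6).
So m = 1 - √(39)/3 ≈ -1.0817 or m = 1 + √(39)/3 ≈ 3.0817.

m = -1.0817 or m = 3.0817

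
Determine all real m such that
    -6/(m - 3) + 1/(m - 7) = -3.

m = 5.6667 or m = 6

Multiply both sides by (m - 3)(m - 7):
-6(m - 7) + (m - 3) = -3(m - 3)(m - 7).
Expand and collect terms: -3m^2 + 35m - 102 = 0.
Factor or apply the quadratic formula: m = 5.6667 or m = 6.
Neither value makes a denominator zero (m != 3, m != 7), so both are valid.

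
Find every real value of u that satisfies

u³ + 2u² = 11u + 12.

Rearrange: u³ + 2u² - 11u - 12 = 0.
Possible rational roots are divisors of -12. Testing u = -4 gives 0, so (u + 4) is a factor.
Divide: u³ + 2u² - 11u - 12 = (u + 4)(u² - 2u - 3).
Factor the quadratic: u = 3 or u = -1.

u = -4 or u = -1 or u = 3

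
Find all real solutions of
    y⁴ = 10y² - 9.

Let u = y². The equation becomes u² - 10u + 9 = 0.
Factor: (u - 1)(u - 9) = 0, so u = 1 or u = 9.
y² = 1 gives y = ±1.
y² = 9 gives y = ±3.

y = -3 or y = -1 or y = 1 or y = 3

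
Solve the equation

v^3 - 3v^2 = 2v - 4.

Rearrange: v^3 - 3v^2 - 2v + 4 = 0.
Possible rational roots are divisors of 4. Testing v = 1 gives 0, so (v - 1) is a factor.
Divide: v^3 - 3v^2 - 2v + 4 = (v - 1)(v^2 - 2v - 4).
Apply the quadratic formula to v^2 - 2v - 4 = 0: v = (2 +/- sqrt(20))/2, i.e. v ~= 3.2361 or v ~= -1.2361.

v = -1.2361 or v = 1 or v = 3.2361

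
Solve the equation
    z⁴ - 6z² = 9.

z = -2.6912 or z = 2.6912

Let u = z². The equation becomes u² - 6u - 9 = 0.
By the quadratic formula, u = 3 + 3·√(2) or u = 3 - 3·√(2).
z² = 3 + 3·√(2) gives z = ±√(3 + 3·√(2)) ≈ ±2.6912.
z² = 3 - 3·√(2) < 0 has no real solution.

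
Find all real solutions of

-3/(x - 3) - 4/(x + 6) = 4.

Multiply both sides by (x - 3)(x + 6):
-3(x + 6) - 4(x - 3) = 4(x - 3)(x + 6).
Expand and collect terms: 4x² + 19x - 66 = 0.
By the quadratic formula, x = (-19 ± √1417) / 8, so x ≈ 2.3304 or x ≈ -7.0804.
Neither value makes a denominator zero (x ≠ 3, x ≠ -6), so both are valid.

x = -7.0804 or x = 2.3304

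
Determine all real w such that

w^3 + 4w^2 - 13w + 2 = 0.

Possible rational roots are divisors of 2. Testing w = 2 gives 0, so (w - 2) is a factor.
Divide: w^3 + 4w^2 - 13w + 2 = (w - 2)(w^2 + 6w - 1).
Apply the quadratic formula to w^2 + 6w - 1 = 0: w = (-6 +/- sqrt(40))/2, i.e. w ~= 0.1623 or w ~= -6.1623.

w = -6.1623 or w = 0.1623 or w = 2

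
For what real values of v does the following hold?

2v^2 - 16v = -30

Bring every term to one side: 2v^2 - 16v + 30 = 0.
Factor: 2(v - 5)(v - 3) = 0.
So v = 5 or v = 3.

v = 3 or v = 5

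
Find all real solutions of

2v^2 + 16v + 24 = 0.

v = -6 or v = -2

Factor: 2(v + 2)(v + 6) = 0.
So v = -2 or v = -6.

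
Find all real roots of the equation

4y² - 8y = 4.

Rearrange to standard form: 4y² - 8y - 4 = 0.
Discriminant: (-8)² − 4·4·(-4) = 128.
Quadratic formula: y = (8 ± √128) / 8.
So y = 1 + √(2) ≈ 2.4142 or y = 1 - √(2) ≈ -0.4142.

y = -0.4142 or y = 2.4142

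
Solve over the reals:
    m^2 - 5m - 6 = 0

Factor: (m + 1)(m - 6) = 0.
So m = -1 or m = 6.

m = -1 or m = 6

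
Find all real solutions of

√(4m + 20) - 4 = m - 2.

m = 4

Isolate the radical: √(4m + 20) = m + 2.
Square both sides: 4m + 20 = (m + 2)².
Expand and rearrange: m² - 16 = 0.
Solving gives m = 4 or m = -4.
Check each candidate in the original equation:
  m = 4: √(36) = 6, while m + 2 = 6 — valid.
  m = -4: √(4) = 2, while m + 2 = -2 — extraneous.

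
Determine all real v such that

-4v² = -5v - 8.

v = -0.9212 or v = 2.1712

Rearrange to standard form: -4v² + 5v + 8 = 0.
Discriminant: (5)² − 4·(-4)·8 = 153.
Quadratic formula: v = (-5 ± √153) / (-8).
So v = 5/8 - 3·√(17)/8 ≈ -0.9212 or v = 5/8 + 3·√(17)/8 ≈ 2.1712.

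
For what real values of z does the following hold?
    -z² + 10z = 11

Rearrange to standard form: -z² + 10z - 11 = 0.
Discriminant: (10)² − 4·(-1)·(-11) = 56.
Quadratic formula: z = (-10 ± √56) / (-2).
So z = 5 - √(14) ≈ 1.2583 or z = √(14) + 5 ≈ 8.7417.

z = 1.2583 or z = 8.7417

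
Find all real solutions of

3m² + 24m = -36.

Bring every term to one side: 3m² + 24m + 36 = 0.
Factor: 3(m + 2)(m + 6) = 0.
So m = -2 or m = -6.

m = -6 or m = -2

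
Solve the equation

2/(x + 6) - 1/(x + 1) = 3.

Multiply both sides by (x + 6)(x + 1):
2(x + 1) - (x + 6) = 3(x + 6)(x + 1).
Expand and collect terms: 3x^2 + 20x + 22 = 0.
By the quadratic formula, x = (-20 +/- sqrt(136)) / 6, so x ~= -1.3897 or x ~= -5.277.
Neither value makes a denominator zero (x != -6, x != -1), so both are valid.

x = -5.277 or x = -1.3897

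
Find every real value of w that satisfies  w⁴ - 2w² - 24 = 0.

w = -2.4495 or w = 2.4495

Let u = w². The equation becomes u² - 2u - 24 = 0.
Factor: (u - 6)(u + 4) = 0, so u = 6 or u = -4.
w² = 6 gives w = ±√(6) ≈ ±2.4495.
w² = -4 < 0 has no real solution.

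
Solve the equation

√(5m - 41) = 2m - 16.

m = 8.25 or m = 9

Square both sides: 5m - 41 = (2m - 16)².
Expand and rearrange: 4m² - 69m + 297 = 0.
Solving gives m = 9 or m = 8.25.
Check each candidate in the original equation:
  m = 9: √(4) = 2, while 2m - 16 = 2 — valid.
  m = 8.25: √(0.25) = 0.5, while 2m - 16 = 0.5 — valid.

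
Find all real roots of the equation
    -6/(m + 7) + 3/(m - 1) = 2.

Multiply both sides by (m + 7)(m - 1):
-6(m - 1) + 3(m + 7) = 2(m + 7)(m - 1).
Expand and collect terms: 2m^2 + 15m - 41 = 0.
By the quadratic formula, m = (-15 +/- sqrt(553)) / 4, so m ~= 2.129 or m ~= -9.629.
Neither value makes a denominator zero (m != -7, m != 1), so both are valid.

m = -9.629 or m = 2.129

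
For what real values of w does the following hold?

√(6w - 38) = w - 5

Square both sides: 6w - 38 = (w - 5)².
Expand and rearrange: w² - 16w + 63 = 0.
Solving gives w = 9 or w = 7.
Check each candidate in the original equation:
  w = 9: √(16) = 4, while w - 5 = 4 — valid.
  w = 7: √(4) = 2, while w - 5 = 2 — valid.

w = 7 or w = 9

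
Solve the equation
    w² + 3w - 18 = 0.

w = -6 or w = 3

Factor: (w + 6)(w - 3) = 0.
So w = -6 or w = 3.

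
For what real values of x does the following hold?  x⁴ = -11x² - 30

No real solutions.

Let u = x². The equation becomes u² + 11u + 30 = 0.
Factor: (u + 6)(u + 5) = 0, so u = -6 or u = -5.
x² = -6 < 0 has no real solution.
x² = -5 < 0 has no real solution.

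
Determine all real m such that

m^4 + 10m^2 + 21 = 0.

No real solutions.

Let u = m^2. The equation becomes u^2 + 10u + 21 = 0.
Factor: (u + 3)(u + 7) = 0, so u = -3 or u = -7.
m^2 = -3 < 0 has no real solution.
m^2 = -7 < 0 has no real solution.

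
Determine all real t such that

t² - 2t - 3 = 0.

Factor: (t - 3)(t + 1) = 0.
So t = 3 or t = -1.

t = -1 or t = 3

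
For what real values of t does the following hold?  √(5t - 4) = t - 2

t = 8

Square both sides: 5t - 4 = (t - 2)².
Expand and rearrange: t² - 9t + 8 = 0.
Solving gives t = 8 or t = 1.
Check each candidate in the original equation:
  t = 8: √(36) = 6, while t - 2 = 6 — valid.
  t = 1: √(1) = 1, while t - 2 = -1 — extraneous.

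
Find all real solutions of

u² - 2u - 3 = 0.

u = -1 or u = 3

Factor: (u + 1)(u - 3) = 0.
So u = -1 or u = 3.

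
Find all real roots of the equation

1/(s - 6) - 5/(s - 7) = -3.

Multiply both sides by (s - 6)(s - 7):
(s - 7) - 5(s - 6) = -3(s - 6)(s - 7).
Expand and collect terms: -3s² + 43s - 149 = 0.
By the quadratic formula, s = (-43 ± √61) / -6, so s ≈ 5.865 or s ≈ 8.4684.
Neither value makes a denominator zero (s ≠ 6, s ≠ 7), so both are valid.

s = 5.865 or s = 8.4684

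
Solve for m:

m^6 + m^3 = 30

Let u = m^3. The equation becomes u^2 + u - 30 = 0.
Factor: (u + 6)(u - 5) = 0, so u = -6 or u = 5.
m^3 = -6 gives m = -(6)^(1/3) ~= -1.8171.
m^3 = 5 gives m = (5)^(1/3) ~= 1.71.

m = -1.8171 or m = 1.71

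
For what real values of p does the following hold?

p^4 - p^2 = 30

p = -2.4495 or p = 2.4495

Let u = p^2. The equation becomes u^2 - u - 30 = 0.
Factor: (u - 6)(u + 5) = 0, so u = 6 or u = -5.
p^2 = 6 gives p = +/-sqrt(6) ~= +/-2.4495.
p^2 = -5 < 0 has no real solution.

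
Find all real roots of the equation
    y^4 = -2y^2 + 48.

Let u = y^2. The equation becomes u^2 + 2u - 48 = 0.
Factor: (u - 6)(u + 8) = 0, so u = 6 or u = -8.
y^2 = 6 gives y = +/-sqrt(6) ~= +/-2.4495.
y^2 = -8 < 0 has no real solution.

y = -2.4495 or y = 2.4495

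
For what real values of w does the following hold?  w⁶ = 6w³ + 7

w = -1 or w = 1.9129

Let u = w³. The equation becomes u² - 6u - 7 = 0.
Factor: (u + 1)(u - 7) = 0, so u = -1 or u = 7.
w³ = -1 gives w = -1.
w³ = 7 gives w = ∛(7) ≈ 1.9129.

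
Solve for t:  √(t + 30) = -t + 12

Square both sides: t + 30 = (-t + 12)².
Expand and rearrange: t² - 25t + 114 = 0.
Solving gives t = 19 or t = 6.
Check each candidate in the original equation:
  t = 19: √(49) = 7, while -t + 12 = -7 — extraneous.
  t = 6: √(36) = 6, while -t + 12 = 6 — valid.

t = 6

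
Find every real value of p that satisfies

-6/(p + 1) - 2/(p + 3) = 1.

Multiply both sides by (p + 1)(p + 3):
-6(p + 3) - 2(p + 1) = (p + 1)(p + 3).
Expand and collect terms: p^2 + 12p + 23 = 0.
By the quadratic formula, p = (-12 +/- sqrt(52)) / 2, so p ~= -2.3944 or p ~= -9.6056.
Neither value makes a denominator zero (p != -1, p != -3), so both are valid.

p = -9.6056 or p = -2.3944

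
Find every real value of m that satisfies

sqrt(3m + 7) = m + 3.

m = -2 or m = -1

Square both sides: 3m + 7 = (m + 3)^2.
Expand and rearrange: m^2 + 3m + 2 = 0.
Solving gives m = -1 or m = -2.
Check each candidate in the original equation:
  m = -1: sqrt(4) = 2, while m + 3 = 2 — valid.
  m = -2: sqrt(1) = 1, while m + 3 = 1 — valid.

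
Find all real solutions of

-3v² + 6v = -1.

Rearrange to standard form: -3v² + 6v + 1 = 0.
Discriminant: (6)² − 4·(-3)·1 = 48.
Quadratic formula: v = (-6 ± √48) / (-6).
So v = 1 - 2·√(3)/3 ≈ -0.1547 or v = 1 + 2·√(3)/3 ≈ 2.1547.

v = -0.1547 or v = 2.1547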